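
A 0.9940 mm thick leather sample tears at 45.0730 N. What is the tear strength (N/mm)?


Formula: Tear strength = force / thickness
Substituting: Tear strength = 45.0730 / 0.9940
Result: 45.3451 N/mm


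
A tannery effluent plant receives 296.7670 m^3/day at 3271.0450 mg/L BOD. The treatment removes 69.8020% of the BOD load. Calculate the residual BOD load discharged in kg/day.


Load_in = volume * conc / 1000 = 296.7670 * 3271.0450 / 1000 = 970.7382 kg/day
Removed = Load_in * eff / 100 = 970.7382 * 69.8020 / 100 = 677.5947 kg/day
Load_out = Load_in - Removed = 970.7382 - 677.5947 = 293.1435 kg/day


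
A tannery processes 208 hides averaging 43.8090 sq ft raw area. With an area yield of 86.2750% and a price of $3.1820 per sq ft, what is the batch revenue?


Raw_total = N * avg_area = 208 * 43.8090 = 9112.2720 sq ft
Finished = Raw_total * yield / 100 = 9112.2720 * 86.2750 / 100 = 7861.6127 sq ft
Value = Finished * price = 7861.6127 * 3.1820 = 25015.6515 $


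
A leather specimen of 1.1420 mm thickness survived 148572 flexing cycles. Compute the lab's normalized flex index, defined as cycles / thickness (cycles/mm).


Formula: Index = cycles / thickness
Substituting: Index = 148572 / 1.1420
Result: 130098.0736 cycles/mm


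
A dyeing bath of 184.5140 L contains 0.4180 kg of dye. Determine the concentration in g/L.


Formula: Conc = dye_mass(kg) / volume(L) * 1000
Substituting: Conc = 0.4180 / 184.5140 * 1000
Result: 2.2654 g/L


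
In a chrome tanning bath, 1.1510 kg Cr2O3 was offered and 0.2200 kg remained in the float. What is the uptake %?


Formula: Uptake = (offered - residual) / offered * 100
Substituting: Uptake = (1.1510 - 0.2200) / 1.1510 * 100
Result: 80.8862 %


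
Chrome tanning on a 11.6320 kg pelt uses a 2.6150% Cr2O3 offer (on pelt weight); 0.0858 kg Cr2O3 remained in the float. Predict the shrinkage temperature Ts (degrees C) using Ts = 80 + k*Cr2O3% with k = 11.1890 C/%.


Offered = pelt * offer_pct / 100 = 11.6320 * 2.6150 / 100 = 0.3042 kg
Uptake = offered - residual = 0.3042 - 0.0858 = 0.2184 kg
Cr2O3% on pelt = uptake / pelt * 100 = 0.2184 / 11.6320 * 100 = 1.8774 %
Ts = 80 + k * Cr2O3% = 80 + 11.1890 * 1.8774 = 101.0060 C


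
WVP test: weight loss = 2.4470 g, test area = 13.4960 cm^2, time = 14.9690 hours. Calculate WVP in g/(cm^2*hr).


Formula: WVP = loss / (area * time)
Substituting: WVP = 2.4470 / (13.4960 * 14.9690)
Result: 0.0121126 g/(cm^2*hr)


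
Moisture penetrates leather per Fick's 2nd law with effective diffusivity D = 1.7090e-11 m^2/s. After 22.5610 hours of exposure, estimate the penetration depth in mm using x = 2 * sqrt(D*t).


t = 22.5610 hr * 3600 = 81219.6000 s
D * t = 1.7090e-11 * 81219.6000 = 1.3880e-06
x = 2 * sqrt(D*t) = 2 * sqrt(1.3880e-06) = 0.0023563 m = 2.3563 mm


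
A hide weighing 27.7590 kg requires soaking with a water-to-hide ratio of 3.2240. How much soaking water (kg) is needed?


Formula: Water = hide_weight * ratio
Substituting: Water = 27.7590 * 3.2240
Result: 89.4950 kg


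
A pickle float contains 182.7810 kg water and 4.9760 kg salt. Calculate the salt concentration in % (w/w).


Formula: Conc = salt / (water + salt) * 100
Substituting: Conc = 4.9760 / (182.7810 + 4.9760) * 100
Result: 2.6502 %


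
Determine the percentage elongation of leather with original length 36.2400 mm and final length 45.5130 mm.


Formula: Elongation = (Lf - L0) / L0 * 100
Substituting: Elongation = (45.5130 - 36.2400) / 36.2400 * 100
Result: 25.5877 %


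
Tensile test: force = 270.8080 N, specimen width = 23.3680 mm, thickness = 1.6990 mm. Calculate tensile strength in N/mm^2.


Formula: TS = force / (width * thickness)
Substituting: TS = 270.8080 / (23.3680 * 1.6990)
Result: 6.8210 N/mm^2


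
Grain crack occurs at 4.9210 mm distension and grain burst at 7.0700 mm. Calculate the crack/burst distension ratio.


Formula: Ratio = crack / burst
Substituting: Ratio = 4.9210 / 7.0700
Result: 0.6960


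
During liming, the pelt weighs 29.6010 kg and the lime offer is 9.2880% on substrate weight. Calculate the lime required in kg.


Formula: Lime = substrate * pct / 100
Substituting: Lime = 29.6010 * 9.2880 / 100
Result: 2.7493 kg


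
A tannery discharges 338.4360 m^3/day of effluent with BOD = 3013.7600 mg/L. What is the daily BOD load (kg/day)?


Formula: BOD_load = volume * conc / 1000
Substituting: BOD_load = 338.4360 * 3013.7600 / 1000
Result: 1019.9649 kg/day


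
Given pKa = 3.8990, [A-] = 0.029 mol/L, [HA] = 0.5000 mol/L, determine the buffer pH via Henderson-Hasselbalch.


ratio = [A-] / [HA] = 0.029 / 0.5000 = 0.058
log10(ratio) = -1.2366
pH = pKa + log10(ratio) = 3.8990 - 1.2366 = 2.6624


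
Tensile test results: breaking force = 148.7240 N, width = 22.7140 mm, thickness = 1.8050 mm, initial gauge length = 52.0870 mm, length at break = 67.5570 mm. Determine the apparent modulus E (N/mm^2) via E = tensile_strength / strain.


TS = F / (w * t) = 148.7240 / (22.7140 * 1.8050) = 3.6275 N/mm^2
strain = (Lf - L0) / L0 = (67.5570 - 52.0870) / 52.0870 = 0.2970
E = TS / strain = 3.6275 / 0.2970 = 12.2138 N/mm^2


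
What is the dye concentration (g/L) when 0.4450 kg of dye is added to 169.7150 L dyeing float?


Formula: Conc = dye_mass(kg) / volume(L) * 1000
Substituting: Conc = 0.4450 / 169.7150 * 1000
Result: 2.6220 g/L


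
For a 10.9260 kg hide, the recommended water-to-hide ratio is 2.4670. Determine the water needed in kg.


Formula: Water = hide_weight * ratio
Substituting: Water = 10.9260 * 2.4670
Result: 26.9544 kg


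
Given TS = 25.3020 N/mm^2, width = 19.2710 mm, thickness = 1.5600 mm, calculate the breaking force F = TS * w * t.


Formula: F = TS * w * t
Substituting: F = 25.3020 * 19.2710 * 1.5600
Result: 760.6480 N


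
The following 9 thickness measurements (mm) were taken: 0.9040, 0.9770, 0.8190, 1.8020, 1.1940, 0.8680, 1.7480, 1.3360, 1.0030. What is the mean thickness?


Formula: Average = sum / n
Substituting: Average = 10.6510 / 9
Result: 1.1834 mm


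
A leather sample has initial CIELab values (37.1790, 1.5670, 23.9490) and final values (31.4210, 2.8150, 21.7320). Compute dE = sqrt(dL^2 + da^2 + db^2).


dL = -5.7580, da = 1.2480, db = -2.2170
dE = sqrt((-5.7580)^2 + 1.2480^2 + (-2.2170)^2) = 6.2950


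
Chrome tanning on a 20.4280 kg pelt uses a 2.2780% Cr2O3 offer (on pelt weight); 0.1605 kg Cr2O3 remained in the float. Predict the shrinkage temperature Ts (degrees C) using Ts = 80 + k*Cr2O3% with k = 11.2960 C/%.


Offered = pelt * offer_pct / 100 = 20.4280 * 2.2780 / 100 = 0.4653 kg
Uptake = offered - residual = 0.4653 - 0.1605 = 0.3048 kg
Cr2O3% on pelt = uptake / pelt * 100 = 0.3048 / 20.4280 * 100 = 1.4923 %
Ts = 80 + k * Cr2O3% = 80 + 11.2960 * 1.4923 = 96.8572 C


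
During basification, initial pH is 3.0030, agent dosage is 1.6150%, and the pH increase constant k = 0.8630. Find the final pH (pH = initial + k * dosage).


Formula: pH_final = pH_initial + k * base_pct
Substituting: pH_final = 3.0030 + 0.8630 * 1.6150
Result: 4.3967


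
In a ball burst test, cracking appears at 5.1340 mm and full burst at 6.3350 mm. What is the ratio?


Formula: Ratio = crack / burst
Substituting: Ratio = 5.1340 / 6.3350
Result: 0.8104


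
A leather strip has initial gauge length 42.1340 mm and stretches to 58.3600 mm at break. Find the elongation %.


Formula: Elongation = (Lf - L0) / L0 * 100
Substituting: Elongation = (58.3600 - 42.1340) / 42.1340 * 100
Result: 38.5105 %


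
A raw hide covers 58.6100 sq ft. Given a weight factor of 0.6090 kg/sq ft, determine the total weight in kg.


Formula: Weight = area * weight_per_sqft
Substituting: Weight = 58.6100 * 0.6090
Result: 35.6935 kg


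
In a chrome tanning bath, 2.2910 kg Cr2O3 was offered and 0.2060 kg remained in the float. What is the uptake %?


Formula: Uptake = (offered - residual) / offered * 100
Substituting: Uptake = (2.2910 - 0.2060) / 2.2910 * 100
Result: 91.0083 %


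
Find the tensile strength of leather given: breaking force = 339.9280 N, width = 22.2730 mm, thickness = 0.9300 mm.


Formula: TS = force / (width * thickness)
Substituting: TS = 339.9280 / (22.2730 * 0.9300)
Result: 16.4106 N/mm^2


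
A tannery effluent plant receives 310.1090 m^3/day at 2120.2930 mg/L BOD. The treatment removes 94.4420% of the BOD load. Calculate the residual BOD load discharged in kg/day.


Load_in = volume * conc / 1000 = 310.1090 * 2120.2930 / 1000 = 657.5219 kg/day
Removed = Load_in * eff / 100 = 657.5219 * 94.4420 / 100 = 620.9769 kg/day
Load_out = Load_in - Removed = 657.5219 - 620.9769 = 36.5451 kg/day


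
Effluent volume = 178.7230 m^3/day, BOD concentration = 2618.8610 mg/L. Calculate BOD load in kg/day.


Formula: BOD_load = volume * conc / 1000
Substituting: BOD_load = 178.7230 * 2618.8610 / 1000
Result: 468.0507 kg/day


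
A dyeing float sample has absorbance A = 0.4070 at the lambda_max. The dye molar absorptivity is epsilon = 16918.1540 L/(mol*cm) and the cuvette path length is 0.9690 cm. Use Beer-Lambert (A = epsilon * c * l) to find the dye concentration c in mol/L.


Formula: c = A / (epsilon * l)
Substituting: c = 0.4070 / (16918.1540 * 0.9690)
Result: 2.4827e-05 mol/L


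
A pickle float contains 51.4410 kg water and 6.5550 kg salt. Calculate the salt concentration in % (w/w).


Formula: Conc = salt / (water + salt) * 100
Substituting: Conc = 6.5550 / (51.4410 + 6.5550) * 100
Result: 11.3025 %


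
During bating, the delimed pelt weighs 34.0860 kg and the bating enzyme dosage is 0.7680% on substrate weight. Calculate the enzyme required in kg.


Formula: Enzyme = substrate * pct / 100
Substituting: Enzyme = 34.0860 * 0.7680 / 100
Result: 0.2618 kg


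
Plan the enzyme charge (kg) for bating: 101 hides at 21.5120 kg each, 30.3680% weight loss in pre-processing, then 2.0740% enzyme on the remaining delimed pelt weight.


Total_raw = N * avg_wt = 101 * 21.5120 = 2172.7120 kg
Substrate = Total_raw * (1 - loss/100) = 2172.7120 * (1 - 30.3680/100) = 1512.9028 kg
Enzyme = Substrate * pct / 100 = 1512.9028 * 2.0740 / 100 = 31.3776 kg


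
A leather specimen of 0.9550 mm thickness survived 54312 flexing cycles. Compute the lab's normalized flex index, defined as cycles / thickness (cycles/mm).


Formula: Index = cycles / thickness
Substituting: Index = 54312 / 0.9550
Result: 56871.2042 cycles/mm


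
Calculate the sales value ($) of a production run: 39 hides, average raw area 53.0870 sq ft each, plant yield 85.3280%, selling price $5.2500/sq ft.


Raw_total = N * avg_area = 39 * 53.0870 = 2070.3930 sq ft
Finished = Raw_total * yield / 100 = 2070.3930 * 85.3280 / 100 = 1766.6249 sq ft
Value = Finished * price = 1766.6249 * 5.2500 = 9274.7809 $


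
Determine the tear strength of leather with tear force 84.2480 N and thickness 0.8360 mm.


Formula: Tear strength = force / thickness
Substituting: Tear strength = 84.2480 / 0.8360
Result: 100.7751 N/mm


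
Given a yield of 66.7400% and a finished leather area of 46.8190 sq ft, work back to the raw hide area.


Formula: raw = finished * 100 / yield
Substituting: raw = 46.8190 * 100 / 66.7400
Result: 70.1513 sq ft


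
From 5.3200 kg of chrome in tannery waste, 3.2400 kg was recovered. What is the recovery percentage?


Formula: Recovery = recovered / input * 100
Substituting: Recovery = 3.2400 / 5.3200 * 100
Result: 60.9023 %


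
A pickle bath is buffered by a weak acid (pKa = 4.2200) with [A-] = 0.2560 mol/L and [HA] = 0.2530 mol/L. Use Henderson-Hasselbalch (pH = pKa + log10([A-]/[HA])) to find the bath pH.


ratio = [A-] / [HA] = 0.2560 / 0.2530 = 1.0119
log10(ratio) = 0.00511944
pH = pKa + log10(ratio) = 4.2200 + 0.00511944 = 4.2251


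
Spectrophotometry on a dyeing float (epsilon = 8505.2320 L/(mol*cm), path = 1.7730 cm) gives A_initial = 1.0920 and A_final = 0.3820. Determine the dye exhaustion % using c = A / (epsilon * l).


c_initial = A_i / (epsilon * l) = 1.0920 / (8505.2320 * 1.7730) = 7.2415e-05 mol/L
c_final = A_f / (epsilon * l) = 0.3820 / (8505.2320 * 1.7730) = 2.5332e-05 mol/L
Exhaustion = (c_initial - c_final) / c_initial * 100 = (7.2415e-05 - 2.5332e-05) / 7.2415e-05 * 100 = 65.0183 %


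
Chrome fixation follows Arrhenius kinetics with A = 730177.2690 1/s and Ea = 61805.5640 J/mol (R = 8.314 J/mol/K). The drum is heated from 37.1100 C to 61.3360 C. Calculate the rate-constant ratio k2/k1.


T1 = 37.1100 + 273.15 = 310.2600 K; T2 = 61.3360 + 273.15 = 334.4860 K
k1 = A * exp(-Ea/(R*T1)) = 730177.2690 * exp(-61805.5640/(8.314*310.2600)) = 2.8682e-05 1/s
k2 = A * exp(-Ea/(R*T2)) = 730177.2690 * exp(-61805.5640/(8.314*334.4860)) = 1.6266e-04 1/s
k2/k1 = 1.6266e-04 / 2.8682e-05 = 5.6711


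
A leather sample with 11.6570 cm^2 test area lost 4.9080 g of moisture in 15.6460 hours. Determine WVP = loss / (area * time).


Formula: WVP = loss / (area * time)
Substituting: WVP = 4.9080 / (11.6570 * 15.6460)
Result: 0.02691 g/(cm^2*hr)


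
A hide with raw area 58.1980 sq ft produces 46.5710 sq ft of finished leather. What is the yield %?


Formula: Yield = finished / raw * 100
Substituting: Yield = 46.5710 / 58.1980 * 100
Result: 80.0217 %


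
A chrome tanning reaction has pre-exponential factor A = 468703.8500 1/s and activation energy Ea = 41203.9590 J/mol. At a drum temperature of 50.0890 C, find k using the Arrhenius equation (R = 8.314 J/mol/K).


T_K = T_C + 273.15 = 50.0890 + 273.15 = 323.2390 K
exponent = -Ea / (R * T_K) = -41203.9590 / (8.314 * 323.2390) = -15.3322
k = A * exp(exponent) = 468703.8500 * exp(-15.3322) = 0.1028 1/s


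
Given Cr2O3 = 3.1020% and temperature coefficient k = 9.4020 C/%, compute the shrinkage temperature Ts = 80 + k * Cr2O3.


Formula: Ts = 80 + k * Cr2O3
Substituting: Ts = 80 + 9.4020 * 3.1020
Result: 109.1650 C


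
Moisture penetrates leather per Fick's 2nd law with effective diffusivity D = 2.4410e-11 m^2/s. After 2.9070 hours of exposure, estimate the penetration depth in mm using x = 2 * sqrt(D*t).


t = 2.9070 hr * 3600 = 10465.2000 s
D * t = 2.4410e-11 * 10465.2000 = 2.5546e-07
x = 2 * sqrt(D*t) = 2 * sqrt(2.5546e-07) = 0.00101085 m = 1.0109 mm


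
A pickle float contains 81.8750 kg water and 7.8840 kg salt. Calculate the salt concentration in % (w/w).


Formula: Conc = salt / (water + salt) * 100
Substituting: Conc = 7.8840 / (81.8750 + 7.8840) * 100
Result: 8.7835 %


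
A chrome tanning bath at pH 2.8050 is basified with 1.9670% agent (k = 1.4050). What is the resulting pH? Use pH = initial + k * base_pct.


Formula: pH_final = pH_initial + k * base_pct
Substituting: pH_final = 2.8050 + 1.4050 * 1.9670
Result: 5.5686


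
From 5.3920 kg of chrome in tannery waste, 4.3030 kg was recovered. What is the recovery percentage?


Formula: Recovery = recovered / input * 100
Substituting: Recovery = 4.3030 / 5.3920 * 100
Result: 79.8034 %


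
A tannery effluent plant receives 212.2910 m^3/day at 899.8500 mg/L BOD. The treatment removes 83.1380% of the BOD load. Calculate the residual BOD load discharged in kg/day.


Load_in = volume * conc / 1000 = 212.2910 * 899.8500 / 1000 = 191.0301 kg/day
Removed = Load_in * eff / 100 = 191.0301 * 83.1380 / 100 = 158.8186 kg/day
Load_out = Load_in - Removed = 191.0301 - 158.8186 = 32.2115 kg/day


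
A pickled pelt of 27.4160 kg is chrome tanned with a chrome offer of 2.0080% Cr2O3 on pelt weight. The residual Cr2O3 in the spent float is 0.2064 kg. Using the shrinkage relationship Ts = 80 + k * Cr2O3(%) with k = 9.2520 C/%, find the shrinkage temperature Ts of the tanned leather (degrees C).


Offered = pelt * offer_pct / 100 = 27.4160 * 2.0080 / 100 = 0.5505 kg
Uptake = offered - residual = 0.5505 - 0.2064 = 0.3441 kg
Cr2O3% on pelt = uptake / pelt * 100 = 0.3441 / 27.4160 * 100 = 1.2552 %
Ts = 80 + k * Cr2O3% = 80 + 9.2520 * 1.2552 = 91.6127 C


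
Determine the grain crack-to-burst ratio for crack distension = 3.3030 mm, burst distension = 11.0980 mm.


Formula: Ratio = crack / burst
Substituting: Ratio = 3.3030 / 11.0980
Result: 0.2976


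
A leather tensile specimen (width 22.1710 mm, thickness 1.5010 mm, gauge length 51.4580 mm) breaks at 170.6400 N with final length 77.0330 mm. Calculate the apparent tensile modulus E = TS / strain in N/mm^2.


TS = F / (w * t) = 170.6400 / (22.1710 * 1.5010) = 5.1276 N/mm^2
strain = (Lf - L0) / L0 = (77.0330 - 51.4580) / 51.4580 = 0.4970
E = TS / strain = 5.1276 / 0.4970 = 10.3170 N/mm^2


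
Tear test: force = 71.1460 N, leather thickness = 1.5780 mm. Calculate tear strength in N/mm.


Formula: Tear strength = force / thickness
Substituting: Tear strength = 71.1460 / 1.5780
Result: 45.0862 N/mm


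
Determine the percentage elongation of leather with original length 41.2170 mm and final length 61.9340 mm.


Formula: Elongation = (Lf - L0) / L0 * 100
Substituting: Elongation = (61.9340 - 41.2170) / 41.2170 * 100
Result: 50.2632 %


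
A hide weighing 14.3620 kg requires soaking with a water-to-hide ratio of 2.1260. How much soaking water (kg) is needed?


Formula: Water = hide_weight * ratio
Substituting: Water = 14.3620 * 2.1260
Result: 30.5336 kg


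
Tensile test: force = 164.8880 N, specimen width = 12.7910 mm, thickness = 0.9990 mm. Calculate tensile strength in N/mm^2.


Formula: TS = force / (width * thickness)
Substituting: TS = 164.8880 / (12.7910 * 0.9990)
Result: 12.9038 N/mm^2


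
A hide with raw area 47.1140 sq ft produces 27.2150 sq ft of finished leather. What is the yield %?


Formula: Yield = finished / raw * 100
Substituting: Yield = 27.2150 / 47.1140 * 100
Result: 57.7641 %


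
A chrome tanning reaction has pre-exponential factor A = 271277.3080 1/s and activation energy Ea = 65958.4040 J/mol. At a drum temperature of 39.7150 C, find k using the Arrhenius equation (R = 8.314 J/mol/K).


T_K = T_C + 273.15 = 39.7150 + 273.15 = 312.8650 K
exponent = -Ea / (R * T_K) = -65958.4040 / (8.314 * 312.8650) = -25.3573
k = A * exp(exponent) = 271277.3080 * exp(-25.3573) = 2.6356e-06 1/s


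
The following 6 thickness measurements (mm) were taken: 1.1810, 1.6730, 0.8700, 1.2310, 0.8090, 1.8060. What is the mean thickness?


Formula: Average = sum / n
Substituting: Average = 7.5700 / 6
Result: 1.2617 mm


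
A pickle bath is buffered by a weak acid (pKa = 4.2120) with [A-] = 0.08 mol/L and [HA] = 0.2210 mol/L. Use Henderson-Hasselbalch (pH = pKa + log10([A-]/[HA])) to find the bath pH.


ratio = [A-] / [HA] = 0.08 / 0.2210 = 0.3620
log10(ratio) = -0.4413
pH = pKa + log10(ratio) = 4.2120 - 0.4413 = 3.7707


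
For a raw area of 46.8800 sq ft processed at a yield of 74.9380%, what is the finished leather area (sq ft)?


Formula: finished = raw * yield / 100
Substituting: finished = 46.8800 * 74.9380 / 100
Result: 35.1309 sq ft


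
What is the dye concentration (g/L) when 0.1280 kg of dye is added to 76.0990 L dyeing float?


Formula: Conc = dye_mass(kg) / volume(L) * 1000
Substituting: Conc = 0.1280 / 76.0990 * 1000
Result: 1.6820 g/L


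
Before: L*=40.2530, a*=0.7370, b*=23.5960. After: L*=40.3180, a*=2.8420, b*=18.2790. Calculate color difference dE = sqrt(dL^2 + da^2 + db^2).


dL = 0.065, da = 2.1050, db = -5.3170
dE = sqrt(0.065^2 + 2.1050^2 + (-5.3170)^2) = 5.7189


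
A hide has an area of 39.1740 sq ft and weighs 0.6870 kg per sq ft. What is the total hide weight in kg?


Formula: Weight = area * weight_per_sqft
Substituting: Weight = 39.1740 * 0.6870
Result: 26.9125 kg


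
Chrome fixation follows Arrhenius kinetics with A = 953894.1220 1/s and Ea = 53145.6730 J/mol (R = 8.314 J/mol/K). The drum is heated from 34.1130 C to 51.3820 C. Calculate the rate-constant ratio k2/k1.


T1 = 34.1130 + 273.15 = 307.2630 K; T2 = 51.3820 + 273.15 = 324.5320 K
k1 = A * exp(-Ea/(R*T1)) = 953894.1220 * exp(-53145.6730/(8.314*307.2630)) = 8.7988e-04 1/s
k2 = A * exp(-Ea/(R*T2)) = 953894.1220 * exp(-53145.6730/(8.314*324.5320)) = 0.00266193 1/s
k2/k1 = 0.00266193 / 8.7988e-04 = 3.0253


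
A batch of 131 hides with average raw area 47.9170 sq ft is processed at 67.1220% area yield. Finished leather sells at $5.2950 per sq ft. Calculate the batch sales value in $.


Raw_total = N * avg_area = 131 * 47.9170 = 6277.1270 sq ft
Finished = Raw_total * yield / 100 = 6277.1270 * 67.1220 / 100 = 4213.3332 sq ft
Value = Finished * price = 4213.3332 * 5.2950 = 22309.5992 $


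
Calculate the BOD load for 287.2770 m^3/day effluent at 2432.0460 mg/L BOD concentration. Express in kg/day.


Formula: BOD_load = volume * conc / 1000
Substituting: BOD_load = 287.2770 * 2432.0460 / 1000
Result: 698.6709 kg/day


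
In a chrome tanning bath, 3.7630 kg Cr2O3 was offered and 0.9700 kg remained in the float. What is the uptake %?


Formula: Uptake = (offered - residual) / offered * 100
Substituting: Uptake = (3.7630 - 0.9700) / 3.7630 * 100
Result: 74.2227 %


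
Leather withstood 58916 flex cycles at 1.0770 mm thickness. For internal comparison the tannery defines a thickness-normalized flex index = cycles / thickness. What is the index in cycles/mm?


Formula: Index = cycles / thickness
Substituting: Index = 58916 / 1.0770
Result: 54703.8069 cycles/mm


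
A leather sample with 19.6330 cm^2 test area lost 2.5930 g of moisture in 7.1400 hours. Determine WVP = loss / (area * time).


Formula: WVP = loss / (area * time)
Substituting: WVP = 2.5930 / (19.6330 * 7.1400)
Result: 0.0184977 g/(cm^2*hr)


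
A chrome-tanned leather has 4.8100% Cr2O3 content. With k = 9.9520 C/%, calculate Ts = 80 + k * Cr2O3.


Formula: Ts = 80 + k * Cr2O3
Substituting: Ts = 80 + 9.9520 * 4.8100
Result: 127.8691 C


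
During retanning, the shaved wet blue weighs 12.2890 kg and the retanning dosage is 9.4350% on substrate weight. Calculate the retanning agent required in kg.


Formula: Retan = substrate * pct / 100
Substituting: Retan = 12.2890 * 9.4350 / 100
Result: 1.1595 kg


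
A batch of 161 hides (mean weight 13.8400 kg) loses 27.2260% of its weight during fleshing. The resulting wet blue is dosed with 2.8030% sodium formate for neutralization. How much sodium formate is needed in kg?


Total_raw = N * avg_wt = 161 * 13.8400 = 2228.2400 kg
Substrate = Total_raw * (1 - loss/100) = 2228.2400 * (1 - 27.2260/100) = 1621.5794 kg
Neutralizer = Substrate * pct / 100 = 1621.5794 * 2.8030 / 100 = 45.4529 kg


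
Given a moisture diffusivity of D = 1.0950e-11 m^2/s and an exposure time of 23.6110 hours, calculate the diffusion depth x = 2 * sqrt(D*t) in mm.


t = 23.6110 hr * 3600 = 84999.6000 s
D * t = 1.0950e-11 * 84999.6000 = 9.3075e-07
x = 2 * sqrt(D*t) = 2 * sqrt(9.3075e-07) = 0.0019295 m = 1.9295 mm


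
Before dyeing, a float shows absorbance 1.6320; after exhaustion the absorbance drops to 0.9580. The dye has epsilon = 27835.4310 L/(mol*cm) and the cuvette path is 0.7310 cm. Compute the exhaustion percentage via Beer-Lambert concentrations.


c_initial = A_i / (epsilon * l) = 1.6320 / (27835.4310 * 0.7310) = 8.0206e-05 mol/L
c_final = A_f / (epsilon * l) = 0.9580 / (27835.4310 * 0.7310) = 4.7081e-05 mol/L
Exhaustion = (c_initial - c_final) / c_initial * 100 = (8.0206e-05 - 4.7081e-05) / 8.0206e-05 * 100 = 41.2990 %


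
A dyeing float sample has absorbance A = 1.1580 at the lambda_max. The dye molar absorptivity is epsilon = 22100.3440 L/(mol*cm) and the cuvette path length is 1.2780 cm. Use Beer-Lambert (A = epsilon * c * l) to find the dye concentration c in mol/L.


Formula: c = A / (epsilon * l)
Substituting: c = 1.1580 / (22100.3440 * 1.2780)
Result: 4.1000e-05 mol/L


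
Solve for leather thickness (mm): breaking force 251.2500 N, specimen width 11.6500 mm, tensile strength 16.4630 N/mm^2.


Formula: t = F / (TS * w)
Substituting: t = 251.2500 / (16.4630 * 11.6500)
Result: 1.3100 mm


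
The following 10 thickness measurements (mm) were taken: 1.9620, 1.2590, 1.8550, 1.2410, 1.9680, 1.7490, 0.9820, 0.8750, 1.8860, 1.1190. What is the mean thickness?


Formula: Average = sum / n
Substituting: Average = 14.8960 / 10
Result: 1.4896 mm


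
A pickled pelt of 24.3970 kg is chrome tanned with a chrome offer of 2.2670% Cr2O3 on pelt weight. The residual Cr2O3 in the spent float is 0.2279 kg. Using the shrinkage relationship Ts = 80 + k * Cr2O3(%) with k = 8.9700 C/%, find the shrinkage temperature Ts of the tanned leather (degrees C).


Offered = pelt * offer_pct / 100 = 24.3970 * 2.2670 / 100 = 0.5531 kg
Uptake = offered - residual = 0.5531 - 0.2279 = 0.3252 kg
Cr2O3% on pelt = uptake / pelt * 100 = 0.3252 / 24.3970 * 100 = 1.3329 %
Ts = 80 + k * Cr2O3% = 80 + 8.9700 * 1.3329 = 91.9558 C


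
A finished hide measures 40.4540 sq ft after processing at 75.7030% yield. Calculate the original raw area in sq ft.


Formula: raw = finished * 100 / yield
Substituting: raw = 40.4540 * 100 / 75.7030
Result: 53.4378 sq ft


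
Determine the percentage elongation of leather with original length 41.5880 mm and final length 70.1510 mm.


Formula: Elongation = (Lf - L0) / L0 * 100
Substituting: Elongation = (70.1510 - 41.5880) / 41.5880 * 100
Result: 68.6809 %


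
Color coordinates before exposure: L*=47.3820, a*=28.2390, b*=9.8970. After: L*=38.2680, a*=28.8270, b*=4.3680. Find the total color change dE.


dL = -9.1140, da = 0.5880, db = -5.5290
dE = sqrt((-9.1140)^2 + 0.5880^2 + (-5.5290)^2) = 10.6762


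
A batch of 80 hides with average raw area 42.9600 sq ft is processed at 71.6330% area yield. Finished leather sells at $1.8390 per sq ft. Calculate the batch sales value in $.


Raw_total = N * avg_area = 80 * 42.9600 = 3436.8000 sq ft
Finished = Raw_total * yield / 100 = 3436.8000 * 71.6330 / 100 = 2461.8829 sq ft
Value = Finished * price = 2461.8829 * 1.8390 = 4527.4027 $


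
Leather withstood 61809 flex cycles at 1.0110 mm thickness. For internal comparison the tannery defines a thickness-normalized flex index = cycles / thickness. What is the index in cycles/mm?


Formula: Index = cycles / thickness
Substituting: Index = 61809 / 1.0110
Result: 61136.4985 cycles/mm


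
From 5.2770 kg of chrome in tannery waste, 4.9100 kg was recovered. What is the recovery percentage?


Formula: Recovery = recovered / input * 100
Substituting: Recovery = 4.9100 / 5.2770 * 100
Result: 93.0453 %


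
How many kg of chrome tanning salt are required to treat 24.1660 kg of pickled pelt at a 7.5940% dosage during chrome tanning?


Formula: Chrome = substrate * pct / 100
Substituting: Chrome = 24.1660 * 7.5940 / 100
Result: 1.8352 kg


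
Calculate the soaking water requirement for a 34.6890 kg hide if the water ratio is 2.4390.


Formula: Water = hide_weight * ratio
Substituting: Water = 34.6890 * 2.4390
Result: 84.6065 kg


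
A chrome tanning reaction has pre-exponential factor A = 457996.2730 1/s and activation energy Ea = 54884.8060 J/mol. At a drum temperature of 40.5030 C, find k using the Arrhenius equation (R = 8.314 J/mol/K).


T_K = T_C + 273.15 = 40.5030 + 273.15 = 313.6530 K
exponent = -Ea / (R * T_K) = -54884.8060 / (8.314 * 313.6530) = -21.0471
k = A * exp(exponent) = 457996.2730 * exp(-21.0471) = 3.3129e-04 1/s


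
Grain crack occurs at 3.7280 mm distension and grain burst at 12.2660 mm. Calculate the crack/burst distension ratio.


Formula: Ratio = crack / burst
Substituting: Ratio = 3.7280 / 12.2660
Result: 0.3039


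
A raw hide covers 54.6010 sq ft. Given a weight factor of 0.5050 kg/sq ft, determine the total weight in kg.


Formula: Weight = area * weight_per_sqft
Substituting: Weight = 54.6010 * 0.5050
Result: 27.5735 kg


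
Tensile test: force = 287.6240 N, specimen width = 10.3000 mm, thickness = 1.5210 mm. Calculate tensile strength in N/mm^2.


Formula: TS = force / (width * thickness)
Substituting: TS = 287.6240 / (10.3000 * 1.5210)
Result: 18.3594 N/mm^2


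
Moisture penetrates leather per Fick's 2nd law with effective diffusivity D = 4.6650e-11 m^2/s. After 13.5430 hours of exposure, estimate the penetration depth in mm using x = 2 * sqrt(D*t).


t = 13.5430 hr * 3600 = 48754.8000 s
D * t = 4.6650e-11 * 48754.8000 = 2.2744e-06
x = 2 * sqrt(D*t) = 2 * sqrt(2.2744e-06) = 0.00301623 m = 3.0162 mm


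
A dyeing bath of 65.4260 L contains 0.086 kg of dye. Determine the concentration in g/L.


Formula: Conc = dye_mass(kg) / volume(L) * 1000
Substituting: Conc = 0.086 / 65.4260 * 1000
Result: 1.3145 g/L


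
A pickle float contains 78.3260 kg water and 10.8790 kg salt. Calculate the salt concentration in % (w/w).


Formula: Conc = salt / (water + salt) * 100
Substituting: Conc = 10.8790 / (78.3260 + 10.8790) * 100
Result: 12.1955 %


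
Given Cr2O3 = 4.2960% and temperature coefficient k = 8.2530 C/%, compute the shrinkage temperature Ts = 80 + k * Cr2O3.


Formula: Ts = 80 + k * Cr2O3
Substituting: Ts = 80 + 8.2530 * 4.2960
Result: 115.4549 C


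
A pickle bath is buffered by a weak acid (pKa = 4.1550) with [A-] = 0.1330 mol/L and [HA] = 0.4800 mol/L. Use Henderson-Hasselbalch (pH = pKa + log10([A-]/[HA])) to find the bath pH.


ratio = [A-] / [HA] = 0.1330 / 0.4800 = 0.2771
log10(ratio) = -0.5574
pH = pKa + log10(ratio) = 4.1550 - 0.5574 = 3.5976


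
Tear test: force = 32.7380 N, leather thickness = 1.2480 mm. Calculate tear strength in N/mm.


Formula: Tear strength = force / thickness
Substituting: Tear strength = 32.7380 / 1.2480
Result: 26.2324 N/mm


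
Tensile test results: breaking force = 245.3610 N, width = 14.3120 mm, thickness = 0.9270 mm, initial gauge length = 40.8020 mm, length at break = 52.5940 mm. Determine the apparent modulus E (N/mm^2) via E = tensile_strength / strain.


TS = F / (w * t) = 245.3610 / (14.3120 * 0.9270) = 18.4938 N/mm^2
strain = (Lf - L0) / L0 = (52.5940 - 40.8020) / 40.8020 = 0.2890
E = TS / strain = 18.4938 / 0.2890 = 63.9911 N/mm^2


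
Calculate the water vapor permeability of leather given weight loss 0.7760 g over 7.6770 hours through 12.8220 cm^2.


Formula: WVP = loss / (area * time)
Substituting: WVP = 0.7760 / (12.8220 * 7.6770)
Result: 0.00788342 g/(cm^2*hr)


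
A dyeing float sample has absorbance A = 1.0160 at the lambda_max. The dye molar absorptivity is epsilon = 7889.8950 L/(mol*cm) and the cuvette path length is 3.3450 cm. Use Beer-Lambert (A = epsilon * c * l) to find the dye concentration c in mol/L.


Formula: c = A / (epsilon * l)
Substituting: c = 1.0160 / (7889.8950 * 3.3450)
Result: 3.8497e-05 mol/L


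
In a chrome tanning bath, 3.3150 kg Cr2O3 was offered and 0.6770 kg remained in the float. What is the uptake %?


Formula: Uptake = (offered - residual) / offered * 100
Substituting: Uptake = (3.3150 - 0.6770) / 3.3150 * 100
Result: 79.5777 %


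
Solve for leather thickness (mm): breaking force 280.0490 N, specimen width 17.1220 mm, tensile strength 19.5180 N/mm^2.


Formula: t = F / (TS * w)
Substituting: t = 280.0490 / (19.5180 * 17.1220)
Result: 0.8380 mm


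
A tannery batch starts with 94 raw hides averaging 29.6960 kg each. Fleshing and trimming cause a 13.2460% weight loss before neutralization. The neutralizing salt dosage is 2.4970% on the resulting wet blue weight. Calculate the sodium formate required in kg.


Total_raw = N * avg_wt = 94 * 29.6960 = 2791.4240 kg
Substrate = Total_raw * (1 - loss/100) = 2791.4240 * (1 - 13.2460/100) = 2421.6720 kg
Neutralizer = Substrate * pct / 100 = 2421.6720 * 2.4970 / 100 = 60.4691 kg


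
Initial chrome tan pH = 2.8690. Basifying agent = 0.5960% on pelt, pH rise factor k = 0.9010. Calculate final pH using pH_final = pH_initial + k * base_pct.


Formula: pH_final = pH_initial + k * base_pct
Substituting: pH_final = 2.8690 + 0.9010 * 0.5960
Result: 3.4060


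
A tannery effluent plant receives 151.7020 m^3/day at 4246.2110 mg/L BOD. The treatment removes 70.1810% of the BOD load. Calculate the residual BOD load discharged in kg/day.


Load_in = volume * conc / 1000 = 151.7020 * 4246.2110 / 1000 = 644.1587 kg/day
Removed = Load_in * eff / 100 = 644.1587 * 70.1810 / 100 = 452.0770 kg/day
Load_out = Load_in - Removed = 644.1587 - 452.0770 = 192.0817 kg/day


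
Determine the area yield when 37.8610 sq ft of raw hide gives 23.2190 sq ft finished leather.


Formula: Yield = finished / raw * 100
Substituting: Yield = 23.2190 / 37.8610 * 100
Result: 61.3270 %


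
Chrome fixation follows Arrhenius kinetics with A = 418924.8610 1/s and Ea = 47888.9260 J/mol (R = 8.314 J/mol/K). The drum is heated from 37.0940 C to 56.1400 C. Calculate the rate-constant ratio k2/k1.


T1 = 37.0940 + 273.15 = 310.2440 K; T2 = 56.1400 + 273.15 = 329.2900 K
k1 = A * exp(-Ea/(R*T1)) = 418924.8610 * exp(-47888.9260/(8.314*310.2440)) = 0.00362212 1/s
k2 = A * exp(-Ea/(R*T2)) = 418924.8610 * exp(-47888.9260/(8.314*329.2900)) = 0.0106007 1/s
k2/k1 = 0.0106007 / 0.00362212 = 2.9266


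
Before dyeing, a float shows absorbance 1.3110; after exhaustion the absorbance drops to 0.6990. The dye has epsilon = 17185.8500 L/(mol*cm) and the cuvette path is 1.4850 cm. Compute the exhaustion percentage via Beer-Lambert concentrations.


c_initial = A_i / (epsilon * l) = 1.3110 / (17185.8500 * 1.4850) = 5.1369e-05 mol/L
c_final = A_f / (epsilon * l) = 0.6990 / (17185.8500 * 1.4850) = 2.7389e-05 mol/L
Exhaustion = (c_initial - c_final) / c_initial * 100 = (5.1369e-05 - 2.7389e-05) / 5.1369e-05 * 100 = 46.6819 %


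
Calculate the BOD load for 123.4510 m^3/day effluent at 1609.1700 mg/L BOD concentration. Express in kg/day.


Formula: BOD_load = volume * conc / 1000
Substituting: BOD_load = 123.4510 * 1609.1700 / 1000
Result: 198.6536 kg/day


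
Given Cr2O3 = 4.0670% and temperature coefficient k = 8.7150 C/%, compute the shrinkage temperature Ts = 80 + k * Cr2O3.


Formula: Ts = 80 + k * Cr2O3
Substituting: Ts = 80 + 8.7150 * 4.0670
Result: 115.4439 C


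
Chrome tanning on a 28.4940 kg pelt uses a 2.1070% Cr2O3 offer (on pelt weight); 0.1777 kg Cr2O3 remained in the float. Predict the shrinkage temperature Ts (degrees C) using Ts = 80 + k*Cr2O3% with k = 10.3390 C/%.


Offered = pelt * offer_pct / 100 = 28.4940 * 2.1070 / 100 = 0.6004 kg
Uptake = offered - residual = 0.6004 - 0.1777 = 0.4227 kg
Cr2O3% on pelt = uptake / pelt * 100 = 0.4227 / 28.4940 * 100 = 1.4834 %
Ts = 80 + k * Cr2O3% = 80 + 10.3390 * 1.4834 = 95.3365 C


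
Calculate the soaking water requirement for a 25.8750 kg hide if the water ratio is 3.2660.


Formula: Water = hide_weight * ratio
Substituting: Water = 25.8750 * 3.2660
Result: 84.5078 kg


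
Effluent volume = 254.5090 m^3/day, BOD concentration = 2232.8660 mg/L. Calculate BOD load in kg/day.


Formula: BOD_load = volume * conc / 1000
Substituting: BOD_load = 254.5090 * 2232.8660 / 1000
Result: 568.2845 kg/day


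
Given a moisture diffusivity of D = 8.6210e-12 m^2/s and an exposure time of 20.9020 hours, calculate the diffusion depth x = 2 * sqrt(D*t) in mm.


t = 20.9020 hr * 3600 = 75247.2000 s
D * t = 8.6210e-12 * 75247.2000 = 6.4871e-07
x = 2 * sqrt(D*t) = 2 * sqrt(6.4871e-07) = 0.00161085 m = 1.6108 mm


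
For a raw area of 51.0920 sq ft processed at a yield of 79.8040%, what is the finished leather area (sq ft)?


Formula: finished = raw * yield / 100
Substituting: finished = 51.0920 * 79.8040 / 100
Result: 40.7735 sq ft


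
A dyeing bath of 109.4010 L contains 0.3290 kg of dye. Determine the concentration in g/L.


Formula: Conc = dye_mass(kg) / volume(L) * 1000
Substituting: Conc = 0.3290 / 109.4010 * 1000
Result: 3.0073 g/L


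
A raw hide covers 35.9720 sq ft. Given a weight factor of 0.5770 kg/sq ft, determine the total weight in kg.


Formula: Weight = area * weight_per_sqft
Substituting: Weight = 35.9720 * 0.5770
Result: 20.7558 kg


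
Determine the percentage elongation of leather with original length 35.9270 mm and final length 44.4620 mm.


Formula: Elongation = (Lf - L0) / L0 * 100
Substituting: Elongation = (44.4620 - 35.9270) / 35.9270 * 100
Result: 23.7565 %


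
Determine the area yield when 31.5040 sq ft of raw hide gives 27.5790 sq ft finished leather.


Formula: Yield = finished / raw * 100
Substituting: Yield = 27.5790 / 31.5040 * 100
Result: 87.5413 %


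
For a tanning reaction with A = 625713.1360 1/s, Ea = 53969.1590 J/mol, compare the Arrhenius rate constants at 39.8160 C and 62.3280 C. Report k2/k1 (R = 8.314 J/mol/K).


T1 = 39.8160 + 273.15 = 312.9660 K; T2 = 62.3280 + 273.15 = 335.4780 K
k1 = A * exp(-Ea/(R*T1)) = 625713.1360 * exp(-53969.1590/(8.314*312.9660)) = 6.1446e-04 1/s
k2 = A * exp(-Ea/(R*T2)) = 625713.1360 * exp(-53969.1590/(8.314*335.4780)) = 0.00247149 1/s
k2/k1 = 0.00247149 / 6.1446e-04 = 4.0222


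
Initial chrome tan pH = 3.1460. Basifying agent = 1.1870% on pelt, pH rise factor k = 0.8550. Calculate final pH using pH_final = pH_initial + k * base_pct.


Formula: pH_final = pH_initial + k * base_pct
Substituting: pH_final = 3.1460 + 0.8550 * 1.1870
Result: 4.1609


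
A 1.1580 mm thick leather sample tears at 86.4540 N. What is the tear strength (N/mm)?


Formula: Tear strength = force / thickness
Substituting: Tear strength = 86.4540 / 1.1580
Result: 74.6580 N/mm


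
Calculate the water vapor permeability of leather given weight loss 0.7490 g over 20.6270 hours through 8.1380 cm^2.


Formula: WVP = loss / (area * time)
Substituting: WVP = 0.7490 / (8.1380 * 20.6270)
Result: 0.00446198 g/(cm^2*hr)


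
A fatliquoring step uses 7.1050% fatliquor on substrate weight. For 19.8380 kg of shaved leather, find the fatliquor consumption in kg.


Formula: Fat = substrate * pct / 100
Substituting: Fat = 19.8380 * 7.1050 / 100
Result: 1.4095 kg


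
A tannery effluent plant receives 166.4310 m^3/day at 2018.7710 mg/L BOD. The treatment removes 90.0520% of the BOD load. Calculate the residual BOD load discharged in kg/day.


Load_in = volume * conc / 1000 = 166.4310 * 2018.7710 / 1000 = 335.9861 kg/day
Removed = Load_in * eff / 100 = 335.9861 * 90.0520 / 100 = 302.5622 kg/day
Load_out = Load_in - Removed = 335.9861 - 302.5622 = 33.4239 kg/day


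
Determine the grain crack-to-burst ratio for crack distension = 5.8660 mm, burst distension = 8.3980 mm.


Formula: Ratio = crack / burst
Substituting: Ratio = 5.8660 / 8.3980
Result: 0.6985


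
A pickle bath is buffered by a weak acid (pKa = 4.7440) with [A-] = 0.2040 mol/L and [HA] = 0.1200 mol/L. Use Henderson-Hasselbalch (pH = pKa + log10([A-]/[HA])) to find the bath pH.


ratio = [A-] / [HA] = 0.2040 / 0.1200 = 1.7000
log10(ratio) = 0.2304
pH = pKa + log10(ratio) = 4.7440 + 0.2304 = 4.9744


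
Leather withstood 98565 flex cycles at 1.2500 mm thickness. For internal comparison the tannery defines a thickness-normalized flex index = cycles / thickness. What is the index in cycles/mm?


Formula: Index = cycles / thickness
Substituting: Index = 98565 / 1.2500
Result: 78852.0000 cycles/mm


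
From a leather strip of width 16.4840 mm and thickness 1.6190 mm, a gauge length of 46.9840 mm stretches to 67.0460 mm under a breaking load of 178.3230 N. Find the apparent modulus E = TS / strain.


TS = F / (w * t) = 178.3230 / (16.4840 * 1.6190) = 6.6819 N/mm^2
strain = (Lf - L0) / L0 = (67.0460 - 46.9840) / 46.9840 = 0.4270
E = TS / strain = 6.6819 / 0.4270 = 15.6485 N/mm^2


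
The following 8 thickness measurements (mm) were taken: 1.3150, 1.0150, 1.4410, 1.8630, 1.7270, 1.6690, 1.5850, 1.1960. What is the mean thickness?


Formula: Average = sum / n
Substituting: Average = 11.8110 / 8
Result: 1.4764 mm


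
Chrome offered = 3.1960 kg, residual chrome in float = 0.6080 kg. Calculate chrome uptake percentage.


Formula: Uptake = (offered - residual) / offered * 100
Substituting: Uptake = (3.1960 - 0.6080) / 3.1960 * 100
Result: 80.9762 %


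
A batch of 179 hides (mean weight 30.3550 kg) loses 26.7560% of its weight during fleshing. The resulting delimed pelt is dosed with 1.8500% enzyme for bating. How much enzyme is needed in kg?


Total_raw = N * avg_wt = 179 * 30.3550 = 5433.5450 kg
Substrate = Total_raw * (1 - loss/100) = 5433.5450 * (1 - 26.7560/100) = 3979.7457 kg
Enzyme = Substrate * pct / 100 = 3979.7457 * 1.8500 / 100 = 73.6253 kg
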